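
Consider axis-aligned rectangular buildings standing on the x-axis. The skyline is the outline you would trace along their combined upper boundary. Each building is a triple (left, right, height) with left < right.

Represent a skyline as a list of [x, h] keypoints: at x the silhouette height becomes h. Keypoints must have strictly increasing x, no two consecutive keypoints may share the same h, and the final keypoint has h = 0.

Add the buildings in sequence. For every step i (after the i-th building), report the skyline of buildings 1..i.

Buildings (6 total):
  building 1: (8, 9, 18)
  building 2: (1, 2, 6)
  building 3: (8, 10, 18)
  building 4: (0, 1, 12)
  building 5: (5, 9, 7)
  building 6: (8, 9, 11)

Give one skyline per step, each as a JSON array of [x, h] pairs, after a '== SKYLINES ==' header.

== SKYLINES ==
[[8,18],[9,0]]
[[1,6],[2,0],[8,18],[9,0]]
[[1,6],[2,0],[8,18],[10,0]]
[[0,12],[1,6],[2,0],[8,18],[10,0]]
[[0,12],[1,6],[2,0],[5,7],[8,18],[10,0]]
[[0,12],[1,6],[2,0],[5,7],[8,18],[10,0]]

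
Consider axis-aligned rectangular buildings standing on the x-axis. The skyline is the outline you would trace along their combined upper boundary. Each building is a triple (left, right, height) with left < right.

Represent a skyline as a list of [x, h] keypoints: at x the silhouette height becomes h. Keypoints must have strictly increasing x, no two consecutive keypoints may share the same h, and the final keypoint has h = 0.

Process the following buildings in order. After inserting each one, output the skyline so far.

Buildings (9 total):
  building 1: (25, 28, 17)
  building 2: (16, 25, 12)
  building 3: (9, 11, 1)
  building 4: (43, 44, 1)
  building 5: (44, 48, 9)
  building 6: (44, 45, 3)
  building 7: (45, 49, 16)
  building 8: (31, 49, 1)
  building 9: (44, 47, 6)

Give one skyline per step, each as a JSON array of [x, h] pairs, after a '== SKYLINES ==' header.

== SKYLINES ==
[[25,17],[28,0]]
[[16,12],[25,17],[28,0]]
[[9,1],[11,0],[16,12],[25,17],[28,0]]
[[9,1],[11,0],[16,12],[25,17],[28,0],[43,1],[44,0]]
[[9,1],[11,0],[16,12],[25,17],[28,0],[43,1],[44,9],[48,0]]
[[9,1],[11,0],[16,12],[25,17],[28,0],[43,1],[44,9],[48,0]]
[[9,1],[11,0],[16,12],[25,17],[28,0],[43,1],[44,9],[45,16],[49,0]]
[[9,1],[11,0],[16,12],[25,17],[28,0],[31,1],[44,9],[45,16],[49,0]]
[[9,1],[11,0],[16,12],[25,17],[28,0],[31,1],[44,9],[45,16],[49,0]]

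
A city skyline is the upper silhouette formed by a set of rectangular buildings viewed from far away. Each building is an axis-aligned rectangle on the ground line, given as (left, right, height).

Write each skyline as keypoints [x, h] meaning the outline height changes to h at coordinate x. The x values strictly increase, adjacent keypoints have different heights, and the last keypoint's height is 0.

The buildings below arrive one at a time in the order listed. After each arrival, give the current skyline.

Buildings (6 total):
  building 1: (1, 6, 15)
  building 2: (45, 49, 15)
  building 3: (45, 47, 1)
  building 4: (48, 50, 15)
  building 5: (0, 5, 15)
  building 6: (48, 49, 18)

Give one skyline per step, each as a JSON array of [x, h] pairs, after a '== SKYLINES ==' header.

== SKYLINES ==
[[1,15],[6,0]]
[[1,15],[6,0],[45,15],[49,0]]
[[1,15],[6,0],[45,15],[49,0]]
[[1,15],[6,0],[45,15],[50,0]]
[[0,15],[6,0],[45,15],[50,0]]
[[0,15],[6,0],[45,15],[48,18],[49,15],[50,0]]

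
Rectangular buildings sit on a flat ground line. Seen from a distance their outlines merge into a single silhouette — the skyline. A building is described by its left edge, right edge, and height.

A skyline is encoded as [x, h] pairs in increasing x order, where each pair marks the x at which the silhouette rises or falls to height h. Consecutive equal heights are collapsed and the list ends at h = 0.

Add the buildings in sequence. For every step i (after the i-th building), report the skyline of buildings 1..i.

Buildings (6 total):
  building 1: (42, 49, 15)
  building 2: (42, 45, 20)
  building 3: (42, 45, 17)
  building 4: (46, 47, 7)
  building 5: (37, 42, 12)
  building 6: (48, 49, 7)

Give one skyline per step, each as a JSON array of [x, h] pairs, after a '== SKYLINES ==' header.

== SKYLINES ==
[[42,15],[49,0]]
[[42,20],[45,15],[49,0]]
[[42,20],[45,15],[49,0]]
[[42,20],[45,15],[49,0]]
[[37,12],[42,20],[45,15],[49,0]]
[[37,12],[42,20],[45,15],[49,0]]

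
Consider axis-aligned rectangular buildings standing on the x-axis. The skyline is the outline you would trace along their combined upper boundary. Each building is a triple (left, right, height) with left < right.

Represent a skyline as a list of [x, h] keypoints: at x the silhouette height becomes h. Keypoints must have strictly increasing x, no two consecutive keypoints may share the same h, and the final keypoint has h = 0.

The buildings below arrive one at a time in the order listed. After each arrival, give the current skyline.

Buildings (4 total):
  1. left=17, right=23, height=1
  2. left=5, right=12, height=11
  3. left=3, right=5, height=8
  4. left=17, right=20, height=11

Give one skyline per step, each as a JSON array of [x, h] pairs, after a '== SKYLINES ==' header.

== SKYLINES ==
[[17,1],[23,0]]
[[5,11],[12,0],[17,1],[23,0]]
[[3,8],[5,11],[12,0],[17,1],[23,0]]
[[3,8],[5,11],[12,0],[17,11],[20,1],[23,0]]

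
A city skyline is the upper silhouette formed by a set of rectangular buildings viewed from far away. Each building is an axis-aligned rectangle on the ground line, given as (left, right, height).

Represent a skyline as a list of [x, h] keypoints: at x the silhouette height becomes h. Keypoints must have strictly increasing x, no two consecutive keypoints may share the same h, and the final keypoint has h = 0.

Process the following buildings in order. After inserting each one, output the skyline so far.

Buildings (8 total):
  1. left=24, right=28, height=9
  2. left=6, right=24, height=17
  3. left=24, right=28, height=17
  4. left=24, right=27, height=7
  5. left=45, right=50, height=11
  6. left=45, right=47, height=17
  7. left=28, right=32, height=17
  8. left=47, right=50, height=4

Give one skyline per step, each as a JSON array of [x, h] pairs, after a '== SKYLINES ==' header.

== SKYLINES ==
[[24,9],[28,0]]
[[6,17],[24,9],[28,0]]
[[6,17],[28,0]]
[[6,17],[28,0]]
[[6,17],[28,0],[45,11],[50,0]]
[[6,17],[28,0],[45,17],[47,11],[50,0]]
[[6,17],[32,0],[45,17],[47,11],[50,0]]
[[6,17],[32,0],[45,17],[47,11],[50,0]]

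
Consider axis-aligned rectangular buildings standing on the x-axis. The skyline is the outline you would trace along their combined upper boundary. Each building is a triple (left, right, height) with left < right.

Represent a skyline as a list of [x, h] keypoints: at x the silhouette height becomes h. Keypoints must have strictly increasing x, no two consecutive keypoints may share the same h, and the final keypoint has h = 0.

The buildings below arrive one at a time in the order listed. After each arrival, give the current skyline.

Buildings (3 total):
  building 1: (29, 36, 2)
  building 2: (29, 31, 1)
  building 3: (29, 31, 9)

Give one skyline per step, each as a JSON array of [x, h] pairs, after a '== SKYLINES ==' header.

== SKYLINES ==
[[29,2],[36,0]]
[[29,2],[36,0]]
[[29,9],[31,2],[36,0]]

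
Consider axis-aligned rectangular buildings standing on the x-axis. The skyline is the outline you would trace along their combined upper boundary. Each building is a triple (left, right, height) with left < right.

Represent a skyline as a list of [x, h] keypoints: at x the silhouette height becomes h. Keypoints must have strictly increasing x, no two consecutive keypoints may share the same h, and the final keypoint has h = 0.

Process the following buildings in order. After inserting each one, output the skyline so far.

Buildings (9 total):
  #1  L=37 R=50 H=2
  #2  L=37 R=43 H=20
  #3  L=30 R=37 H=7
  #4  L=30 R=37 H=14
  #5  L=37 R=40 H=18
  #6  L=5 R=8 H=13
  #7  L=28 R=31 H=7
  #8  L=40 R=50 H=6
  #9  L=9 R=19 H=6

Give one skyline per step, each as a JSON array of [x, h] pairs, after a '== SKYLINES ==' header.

== SKYLINES ==
[[37,2],[50,0]]
[[37,20],[43,2],[50,0]]
[[30,7],[37,20],[43,2],[50,0]]
[[30,14],[37,20],[43,2],[50,0]]
[[30,14],[37,20],[43,2],[50,0]]
[[5,13],[8,0],[30,14],[37,20],[43,2],[50,0]]
[[5,13],[8,0],[28,7],[30,14],[37,20],[43,2],[50,0]]
[[5,13],[8,0],[28,7],[30,14],[37,20],[43,6],[50,0]]
[[5,13],[8,0],[9,6],[19,0],[28,7],[30,14],[37,20],[43,6],[50,0]]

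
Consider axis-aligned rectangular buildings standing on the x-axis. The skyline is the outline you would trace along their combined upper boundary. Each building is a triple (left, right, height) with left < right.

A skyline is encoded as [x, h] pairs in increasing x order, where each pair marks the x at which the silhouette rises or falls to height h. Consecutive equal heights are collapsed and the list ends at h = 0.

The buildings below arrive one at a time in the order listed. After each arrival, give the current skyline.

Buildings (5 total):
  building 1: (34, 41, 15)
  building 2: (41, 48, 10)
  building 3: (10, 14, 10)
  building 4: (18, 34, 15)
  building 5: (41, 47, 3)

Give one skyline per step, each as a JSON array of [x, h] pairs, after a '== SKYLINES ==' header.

== SKYLINES ==
[[34,15],[41,0]]
[[34,15],[41,10],[48,0]]
[[10,10],[14,0],[34,15],[41,10],[48,0]]
[[10,10],[14,0],[18,15],[41,10],[48,0]]
[[10,10],[14,0],[18,15],[41,10],[48,0]]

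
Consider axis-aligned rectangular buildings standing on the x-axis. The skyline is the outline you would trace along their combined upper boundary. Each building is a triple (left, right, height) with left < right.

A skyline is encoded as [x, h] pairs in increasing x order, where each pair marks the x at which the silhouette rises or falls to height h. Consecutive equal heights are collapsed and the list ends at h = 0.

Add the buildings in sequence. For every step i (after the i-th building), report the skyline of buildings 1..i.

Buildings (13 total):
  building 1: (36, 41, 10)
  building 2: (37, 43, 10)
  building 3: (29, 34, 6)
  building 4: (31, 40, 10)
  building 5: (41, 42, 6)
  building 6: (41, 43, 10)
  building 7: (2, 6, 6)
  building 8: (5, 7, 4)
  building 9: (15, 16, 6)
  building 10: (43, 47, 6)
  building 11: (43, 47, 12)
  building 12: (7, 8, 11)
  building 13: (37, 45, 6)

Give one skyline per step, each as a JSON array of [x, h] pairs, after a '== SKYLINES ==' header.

== SKYLINES ==
[[36,10],[41,0]]
[[36,10],[43,0]]
[[29,6],[34,0],[36,10],[43,0]]
[[29,6],[31,10],[43,0]]
[[29,6],[31,10],[43,0]]
[[29,6],[31,10],[43,0]]
[[2,6],[6,0],[29,6],[31,10],[43,0]]
[[2,6],[6,4],[7,0],[29,6],[31,10],[43,0]]
[[2,6],[6,4],[7,0],[15,6],[16,0],[29,6],[31,10],[43,0]]
[[2,6],[6,4],[7,0],[15,6],[16,0],[29,6],[31,10],[43,6],[47,0]]
[[2,6],[6,4],[7,0],[15,6],[16,0],[29,6],[31,10],[43,12],[47,0]]
[[2,6],[6,4],[7,11],[8,0],[15,6],[16,0],[29,6],[31,10],[43,12],[47,0]]
[[2,6],[6,4],[7,11],[8,0],[15,6],[16,0],[29,6],[31,10],[43,12],[47,0]]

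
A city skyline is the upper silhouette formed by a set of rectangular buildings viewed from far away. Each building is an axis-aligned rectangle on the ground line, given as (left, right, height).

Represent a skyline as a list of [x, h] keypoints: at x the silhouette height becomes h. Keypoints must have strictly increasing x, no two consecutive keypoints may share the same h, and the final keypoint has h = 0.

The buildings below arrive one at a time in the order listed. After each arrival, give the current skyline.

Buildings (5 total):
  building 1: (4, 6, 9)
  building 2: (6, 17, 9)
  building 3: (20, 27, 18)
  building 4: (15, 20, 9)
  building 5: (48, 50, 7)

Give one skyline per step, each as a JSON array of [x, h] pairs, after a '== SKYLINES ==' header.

== SKYLINES ==
[[4,9],[6,0]]
[[4,9],[17,0]]
[[4,9],[17,0],[20,18],[27,0]]
[[4,9],[20,18],[27,0]]
[[4,9],[20,18],[27,0],[48,7],[50,0]]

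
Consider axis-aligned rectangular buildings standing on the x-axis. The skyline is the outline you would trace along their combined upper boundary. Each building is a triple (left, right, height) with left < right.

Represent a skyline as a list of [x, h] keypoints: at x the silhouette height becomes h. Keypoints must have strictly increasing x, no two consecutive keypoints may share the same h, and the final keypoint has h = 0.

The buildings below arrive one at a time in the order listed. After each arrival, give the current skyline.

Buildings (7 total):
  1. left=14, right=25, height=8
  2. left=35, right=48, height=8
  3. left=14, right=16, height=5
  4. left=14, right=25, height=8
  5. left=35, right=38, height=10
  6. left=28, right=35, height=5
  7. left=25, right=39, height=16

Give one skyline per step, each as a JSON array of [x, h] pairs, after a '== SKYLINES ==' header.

== SKYLINES ==
[[14,8],[25,0]]
[[14,8],[25,0],[35,8],[48,0]]
[[14,8],[25,0],[35,8],[48,0]]
[[14,8],[25,0],[35,8],[48,0]]
[[14,8],[25,0],[35,10],[38,8],[48,0]]
[[14,8],[25,0],[28,5],[35,10],[38,8],[48,0]]
[[14,8],[25,16],[39,8],[48,0]]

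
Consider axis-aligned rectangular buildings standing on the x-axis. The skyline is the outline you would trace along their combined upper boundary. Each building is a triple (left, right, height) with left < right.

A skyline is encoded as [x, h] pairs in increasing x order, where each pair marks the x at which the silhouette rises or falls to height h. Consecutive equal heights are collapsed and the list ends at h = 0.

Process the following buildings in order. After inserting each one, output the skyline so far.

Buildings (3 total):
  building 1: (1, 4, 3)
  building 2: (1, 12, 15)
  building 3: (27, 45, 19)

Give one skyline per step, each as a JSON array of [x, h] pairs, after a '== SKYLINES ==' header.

== SKYLINES ==
[[1,3],[4,0]]
[[1,15],[12,0]]
[[1,15],[12,0],[27,19],[45,0]]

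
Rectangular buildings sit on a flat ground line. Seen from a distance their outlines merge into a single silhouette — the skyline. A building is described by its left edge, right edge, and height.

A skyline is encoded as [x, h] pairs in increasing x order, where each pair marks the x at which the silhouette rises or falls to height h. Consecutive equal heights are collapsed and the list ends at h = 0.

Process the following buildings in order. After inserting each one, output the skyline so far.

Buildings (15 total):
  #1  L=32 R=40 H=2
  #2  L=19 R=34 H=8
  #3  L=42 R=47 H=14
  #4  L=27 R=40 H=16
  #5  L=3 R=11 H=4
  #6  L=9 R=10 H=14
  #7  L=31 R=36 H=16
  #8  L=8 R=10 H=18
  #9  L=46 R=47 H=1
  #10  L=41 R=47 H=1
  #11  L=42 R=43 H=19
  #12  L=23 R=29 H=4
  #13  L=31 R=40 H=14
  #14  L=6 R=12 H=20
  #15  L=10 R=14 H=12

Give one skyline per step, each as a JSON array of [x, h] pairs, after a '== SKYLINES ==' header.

== SKYLINES ==
[[32,2],[40,0]]
[[19,8],[34,2],[40,0]]
[[19,8],[34,2],[40,0],[42,14],[47,0]]
[[19,8],[27,16],[40,0],[42,14],[47,0]]
[[3,4],[11,0],[19,8],[27,16],[40,0],[42,14],[47,0]]
[[3,4],[9,14],[10,4],[11,0],[19,8],[27,16],[40,0],[42,14],[47,0]]
[[3,4],[9,14],[10,4],[11,0],[19,8],[27,16],[40,0],[42,14],[47,0]]
[[3,4],[8,18],[10,4],[11,0],[19,8],[27,16],[40,0],[42,14],[47,0]]
[[3,4],[8,18],[10,4],[11,0],[19,8],[27,16],[40,0],[42,14],[47,0]]
[[3,4],[8,18],[10,4],[11,0],[19,8],[27,16],[40,0],[41,1],[42,14],[47,0]]
[[3,4],[8,18],[10,4],[11,0],[19,8],[27,16],[40,0],[41,1],[42,19],[43,14],[47,0]]
[[3,4],[8,18],[10,4],[11,0],[19,8],[27,16],[40,0],[41,1],[42,19],[43,14],[47,0]]
[[3,4],[8,18],[10,4],[11,0],[19,8],[27,16],[40,0],[41,1],[42,19],[43,14],[47,0]]
[[3,4],[6,20],[12,0],[19,8],[27,16],[40,0],[41,1],[42,19],[43,14],[47,0]]
[[3,4],[6,20],[12,12],[14,0],[19,8],[27,16],[40,0],[41,1],[42,19],[43,14],[47,0]]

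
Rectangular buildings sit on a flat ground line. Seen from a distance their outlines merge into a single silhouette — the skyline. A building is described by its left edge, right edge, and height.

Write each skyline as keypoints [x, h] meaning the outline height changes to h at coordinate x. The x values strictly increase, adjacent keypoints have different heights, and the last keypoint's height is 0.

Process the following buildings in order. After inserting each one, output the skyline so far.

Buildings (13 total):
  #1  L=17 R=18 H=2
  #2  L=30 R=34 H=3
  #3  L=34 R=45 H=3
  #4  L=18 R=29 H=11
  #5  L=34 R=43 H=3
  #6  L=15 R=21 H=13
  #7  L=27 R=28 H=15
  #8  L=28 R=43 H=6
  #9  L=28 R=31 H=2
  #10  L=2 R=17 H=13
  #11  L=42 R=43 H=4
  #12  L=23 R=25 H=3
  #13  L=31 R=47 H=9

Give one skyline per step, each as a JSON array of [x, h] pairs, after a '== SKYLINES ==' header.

== SKYLINES ==
[[17,2],[18,0]]
[[17,2],[18,0],[30,3],[34,0]]
[[17,2],[18,0],[30,3],[45,0]]
[[17,2],[18,11],[29,0],[30,3],[45,0]]
[[17,2],[18,11],[29,0],[30,3],[45,0]]
[[15,13],[21,11],[29,0],[30,3],[45,0]]
[[15,13],[21,11],[27,15],[28,11],[29,0],[30,3],[45,0]]
[[15,13],[21,11],[27,15],[28,11],[29,6],[43,3],[45,0]]
[[15,13],[21,11],[27,15],[28,11],[29,6],[43,3],[45,0]]
[[2,13],[21,11],[27,15],[28,11],[29,6],[43,3],[45,0]]
[[2,13],[21,11],[27,15],[28,11],[29,6],[43,3],[45,0]]
[[2,13],[21,11],[27,15],[28,11],[29,6],[43,3],[45,0]]
[[2,13],[21,11],[27,15],[28,11],[29,6],[31,9],[47,0]]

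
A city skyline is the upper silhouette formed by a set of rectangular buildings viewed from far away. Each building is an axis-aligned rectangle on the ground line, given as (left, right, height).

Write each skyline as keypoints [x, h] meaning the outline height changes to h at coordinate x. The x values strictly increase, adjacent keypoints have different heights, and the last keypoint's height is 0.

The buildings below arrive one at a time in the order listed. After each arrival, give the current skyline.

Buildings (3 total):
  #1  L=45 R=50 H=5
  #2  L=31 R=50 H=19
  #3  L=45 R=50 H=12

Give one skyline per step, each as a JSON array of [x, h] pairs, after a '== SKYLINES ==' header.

== SKYLINES ==
[[45,5],[50,0]]
[[31,19],[50,0]]
[[31,19],[50,0]]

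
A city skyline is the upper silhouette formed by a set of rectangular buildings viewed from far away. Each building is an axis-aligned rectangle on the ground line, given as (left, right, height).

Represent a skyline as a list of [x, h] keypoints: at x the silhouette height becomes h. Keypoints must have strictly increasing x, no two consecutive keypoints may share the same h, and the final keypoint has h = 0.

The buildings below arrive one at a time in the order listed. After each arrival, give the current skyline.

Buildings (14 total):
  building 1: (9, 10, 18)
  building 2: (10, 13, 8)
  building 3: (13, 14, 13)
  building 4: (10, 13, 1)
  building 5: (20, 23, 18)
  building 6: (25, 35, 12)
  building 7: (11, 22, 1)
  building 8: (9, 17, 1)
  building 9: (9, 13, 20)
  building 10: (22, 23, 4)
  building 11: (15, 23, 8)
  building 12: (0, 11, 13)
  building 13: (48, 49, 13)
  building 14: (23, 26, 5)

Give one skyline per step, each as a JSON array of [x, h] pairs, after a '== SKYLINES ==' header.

== SKYLINES ==
[[9,18],[10,0]]
[[9,18],[10,8],[13,0]]
[[9,18],[10,8],[13,13],[14,0]]
[[9,18],[10,8],[13,13],[14,0]]
[[9,18],[10,8],[13,13],[14,0],[20,18],[23,0]]
[[9,18],[10,8],[13,13],[14,0],[20,18],[23,0],[25,12],[35,0]]
[[9,18],[10,8],[13,13],[14,1],[20,18],[23,0],[25,12],[35,0]]
[[9,18],[10,8],[13,13],[14,1],[20,18],[23,0],[25,12],[35,0]]
[[9,20],[13,13],[14,1],[20,18],[23,0],[25,12],[35,0]]
[[9,20],[13,13],[14,1],[20,18],[23,0],[25,12],[35,0]]
[[9,20],[13,13],[14,1],[15,8],[20,18],[23,0],[25,12],[35,0]]
[[0,13],[9,20],[13,13],[14,1],[15,8],[20,18],[23,0],[25,12],[35,0]]
[[0,13],[9,20],[13,13],[14,1],[15,8],[20,18],[23,0],[25,12],[35,0],[48,13],[49,0]]
[[0,13],[9,20],[13,13],[14,1],[15,8],[20,18],[23,5],[25,12],[35,0],[48,13],[49,0]]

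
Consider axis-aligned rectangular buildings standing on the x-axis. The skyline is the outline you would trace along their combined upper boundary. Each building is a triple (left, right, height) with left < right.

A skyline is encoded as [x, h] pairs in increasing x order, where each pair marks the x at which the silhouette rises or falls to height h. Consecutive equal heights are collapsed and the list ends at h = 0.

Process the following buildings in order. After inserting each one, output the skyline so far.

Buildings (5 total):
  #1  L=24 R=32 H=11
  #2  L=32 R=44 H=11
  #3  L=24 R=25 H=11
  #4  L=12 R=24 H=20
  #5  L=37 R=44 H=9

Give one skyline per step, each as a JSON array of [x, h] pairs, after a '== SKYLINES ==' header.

== SKYLINES ==
[[24,11],[32,0]]
[[24,11],[44,0]]
[[24,11],[44,0]]
[[12,20],[24,11],[44,0]]
[[12,20],[24,11],[44,0]]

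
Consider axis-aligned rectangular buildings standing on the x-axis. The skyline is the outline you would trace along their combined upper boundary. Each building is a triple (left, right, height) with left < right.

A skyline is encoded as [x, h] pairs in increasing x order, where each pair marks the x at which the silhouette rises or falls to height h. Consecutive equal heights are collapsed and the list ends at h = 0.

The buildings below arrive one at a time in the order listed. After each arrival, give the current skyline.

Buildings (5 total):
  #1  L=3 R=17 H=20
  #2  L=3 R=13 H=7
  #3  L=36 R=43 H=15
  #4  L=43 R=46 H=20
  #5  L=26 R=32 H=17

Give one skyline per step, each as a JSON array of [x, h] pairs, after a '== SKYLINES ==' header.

== SKYLINES ==
[[3,20],[17,0]]
[[3,20],[17,0]]
[[3,20],[17,0],[36,15],[43,0]]
[[3,20],[17,0],[36,15],[43,20],[46,0]]
[[3,20],[17,0],[26,17],[32,0],[36,15],[43,20],[46,0]]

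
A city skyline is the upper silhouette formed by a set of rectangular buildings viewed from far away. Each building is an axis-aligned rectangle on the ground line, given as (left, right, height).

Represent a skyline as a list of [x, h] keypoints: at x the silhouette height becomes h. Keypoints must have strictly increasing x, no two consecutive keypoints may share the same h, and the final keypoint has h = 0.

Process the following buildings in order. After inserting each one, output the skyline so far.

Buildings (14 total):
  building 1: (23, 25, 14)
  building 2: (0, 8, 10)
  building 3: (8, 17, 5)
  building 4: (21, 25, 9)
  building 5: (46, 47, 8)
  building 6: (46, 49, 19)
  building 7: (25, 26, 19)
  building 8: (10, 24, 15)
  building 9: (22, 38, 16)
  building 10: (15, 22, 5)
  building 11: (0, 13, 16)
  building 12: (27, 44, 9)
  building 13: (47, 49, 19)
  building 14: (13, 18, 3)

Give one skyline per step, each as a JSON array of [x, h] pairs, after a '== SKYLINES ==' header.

== SKYLINES ==
[[23,14],[25,0]]
[[0,10],[8,0],[23,14],[25,0]]
[[0,10],[8,5],[17,0],[23,14],[25,0]]
[[0,10],[8,5],[17,0],[21,9],[23,14],[25,0]]
[[0,10],[8,5],[17,0],[21,9],[23,14],[25,0],[46,8],[47,0]]
[[0,10],[8,5],[17,0],[21,9],[23,14],[25,0],[46,19],[49,0]]
[[0,10],[8,5],[17,0],[21,9],[23,14],[25,19],[26,0],[46,19],[49,0]]
[[0,10],[8,5],[10,15],[24,14],[25,19],[26,0],[46,19],[49,0]]
[[0,10],[8,5],[10,15],[22,16],[25,19],[26,16],[38,0],[46,19],[49,0]]
[[0,10],[8,5],[10,15],[22,16],[25,19],[26,16],[38,0],[46,19],[49,0]]
[[0,16],[13,15],[22,16],[25,19],[26,16],[38,0],[46,19],[49,0]]
[[0,16],[13,15],[22,16],[25,19],[26,16],[38,9],[44,0],[46,19],[49,0]]
[[0,16],[13,15],[22,16],[25,19],[26,16],[38,9],[44,0],[46,19],[49,0]]
[[0,16],[13,15],[22,16],[25,19],[26,16],[38,9],[44,0],[46,19],[49,0]]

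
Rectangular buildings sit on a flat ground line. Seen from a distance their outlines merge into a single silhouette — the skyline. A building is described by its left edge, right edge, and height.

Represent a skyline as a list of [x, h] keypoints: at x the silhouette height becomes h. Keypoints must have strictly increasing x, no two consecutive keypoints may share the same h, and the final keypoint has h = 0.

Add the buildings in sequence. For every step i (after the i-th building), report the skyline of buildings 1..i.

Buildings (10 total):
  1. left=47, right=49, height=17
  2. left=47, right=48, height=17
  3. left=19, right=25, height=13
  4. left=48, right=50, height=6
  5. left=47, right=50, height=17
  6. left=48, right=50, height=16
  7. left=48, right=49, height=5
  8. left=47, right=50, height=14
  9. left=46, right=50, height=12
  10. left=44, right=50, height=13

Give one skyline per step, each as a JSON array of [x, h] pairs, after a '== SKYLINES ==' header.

== SKYLINES ==
[[47,17],[49,0]]
[[47,17],[49,0]]
[[19,13],[25,0],[47,17],[49,0]]
[[19,13],[25,0],[47,17],[49,6],[50,0]]
[[19,13],[25,0],[47,17],[50,0]]
[[19,13],[25,0],[47,17],[50,0]]
[[19,13],[25,0],[47,17],[50,0]]
[[19,13],[25,0],[47,17],[50,0]]
[[19,13],[25,0],[46,12],[47,17],[50,0]]
[[19,13],[25,0],[44,13],[47,17],[50,0]]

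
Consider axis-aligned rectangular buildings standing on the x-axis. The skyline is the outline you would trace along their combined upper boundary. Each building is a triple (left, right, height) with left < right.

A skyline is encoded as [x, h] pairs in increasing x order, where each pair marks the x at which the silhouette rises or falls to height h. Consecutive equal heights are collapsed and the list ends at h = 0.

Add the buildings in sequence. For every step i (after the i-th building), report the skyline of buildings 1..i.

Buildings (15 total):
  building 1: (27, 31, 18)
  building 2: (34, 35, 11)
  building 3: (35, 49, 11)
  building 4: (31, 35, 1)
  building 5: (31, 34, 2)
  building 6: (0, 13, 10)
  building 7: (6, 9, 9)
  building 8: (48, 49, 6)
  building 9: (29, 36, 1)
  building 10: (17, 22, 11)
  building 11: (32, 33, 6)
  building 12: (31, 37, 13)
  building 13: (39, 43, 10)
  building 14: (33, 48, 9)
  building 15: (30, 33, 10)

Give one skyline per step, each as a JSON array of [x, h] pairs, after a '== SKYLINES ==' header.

== SKYLINES ==
[[27,18],[31,0]]
[[27,18],[31,0],[34,11],[35,0]]
[[27,18],[31,0],[34,11],[49,0]]
[[27,18],[31,1],[34,11],[49,0]]
[[27,18],[31,2],[34,11],[49,0]]
[[0,10],[13,0],[27,18],[31,2],[34,11],[49,0]]
[[0,10],[13,0],[27,18],[31,2],[34,11],[49,0]]
[[0,10],[13,0],[27,18],[31,2],[34,11],[49,0]]
[[0,10],[13,0],[27,18],[31,2],[34,11],[49,0]]
[[0,10],[13,0],[17,11],[22,0],[27,18],[31,2],[34,11],[49,0]]
[[0,10],[13,0],[17,11],[22,0],[27,18],[31,2],[32,6],[33,2],[34,11],[49,0]]
[[0,10],[13,0],[17,11],[22,0],[27,18],[31,13],[37,11],[49,0]]
[[0,10],[13,0],[17,11],[22,0],[27,18],[31,13],[37,11],[49,0]]
[[0,10],[13,0],[17,11],[22,0],[27,18],[31,13],[37,11],[49,0]]
[[0,10],[13,0],[17,11],[22,0],[27,18],[31,13],[37,11],[49,0]]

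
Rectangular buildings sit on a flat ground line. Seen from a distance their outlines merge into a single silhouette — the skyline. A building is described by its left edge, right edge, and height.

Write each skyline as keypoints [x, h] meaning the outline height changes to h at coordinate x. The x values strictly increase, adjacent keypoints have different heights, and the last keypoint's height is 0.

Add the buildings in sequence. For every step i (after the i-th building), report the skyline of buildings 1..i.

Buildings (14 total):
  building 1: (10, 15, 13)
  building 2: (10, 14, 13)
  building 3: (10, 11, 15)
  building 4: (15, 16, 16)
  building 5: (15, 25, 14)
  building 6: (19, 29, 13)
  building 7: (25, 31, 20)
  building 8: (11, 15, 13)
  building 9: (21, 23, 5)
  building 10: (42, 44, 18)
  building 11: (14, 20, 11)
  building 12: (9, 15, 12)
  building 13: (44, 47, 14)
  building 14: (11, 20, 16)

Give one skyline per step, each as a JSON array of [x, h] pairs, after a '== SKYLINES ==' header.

== SKYLINES ==
[[10,13],[15,0]]
[[10,13],[15,0]]
[[10,15],[11,13],[15,0]]
[[10,15],[11,13],[15,16],[16,0]]
[[10,15],[11,13],[15,16],[16,14],[25,0]]
[[10,15],[11,13],[15,16],[16,14],[25,13],[29,0]]
[[10,15],[11,13],[15,16],[16,14],[25,20],[31,0]]
[[10,15],[11,13],[15,16],[16,14],[25,20],[31,0]]
[[10,15],[11,13],[15,16],[16,14],[25,20],[31,0]]
[[10,15],[11,13],[15,16],[16,14],[25,20],[31,0],[42,18],[44,0]]
[[10,15],[11,13],[15,16],[16,14],[25,20],[31,0],[42,18],[44,0]]
[[9,12],[10,15],[11,13],[15,16],[16,14],[25,20],[31,0],[42,18],[44,0]]
[[9,12],[10,15],[11,13],[15,16],[16,14],[25,20],[31,0],[42,18],[44,14],[47,0]]
[[9,12],[10,15],[11,16],[20,14],[25,20],[31,0],[42,18],[44,14],[47,0]]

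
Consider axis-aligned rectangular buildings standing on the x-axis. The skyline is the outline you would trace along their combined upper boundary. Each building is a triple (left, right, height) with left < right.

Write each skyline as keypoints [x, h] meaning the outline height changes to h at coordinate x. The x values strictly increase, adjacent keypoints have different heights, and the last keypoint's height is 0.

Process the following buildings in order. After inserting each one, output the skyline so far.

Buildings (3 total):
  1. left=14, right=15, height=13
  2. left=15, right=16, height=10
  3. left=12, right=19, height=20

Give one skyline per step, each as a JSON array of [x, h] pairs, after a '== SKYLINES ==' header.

== SKYLINES ==
[[14,13],[15,0]]
[[14,13],[15,10],[16,0]]
[[12,20],[19,0]]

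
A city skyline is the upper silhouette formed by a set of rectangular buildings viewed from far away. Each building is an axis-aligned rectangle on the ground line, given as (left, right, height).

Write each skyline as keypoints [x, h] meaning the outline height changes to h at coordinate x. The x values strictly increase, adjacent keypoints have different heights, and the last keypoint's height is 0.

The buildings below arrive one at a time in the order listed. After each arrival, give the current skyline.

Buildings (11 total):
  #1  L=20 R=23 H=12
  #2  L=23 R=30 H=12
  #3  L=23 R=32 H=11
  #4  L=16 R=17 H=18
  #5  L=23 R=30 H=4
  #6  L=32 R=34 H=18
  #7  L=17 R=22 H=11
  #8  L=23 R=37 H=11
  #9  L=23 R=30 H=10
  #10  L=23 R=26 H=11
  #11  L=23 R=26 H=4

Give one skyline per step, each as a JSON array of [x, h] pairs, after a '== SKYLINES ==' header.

== SKYLINES ==
[[20,12],[23,0]]
[[20,12],[30,0]]
[[20,12],[30,11],[32,0]]
[[16,18],[17,0],[20,12],[30,11],[32,0]]
[[16,18],[17,0],[20,12],[30,11],[32,0]]
[[16,18],[17,0],[20,12],[30,11],[32,18],[34,0]]
[[16,18],[17,11],[20,12],[30,11],[32,18],[34,0]]
[[16,18],[17,11],[20,12],[30,11],[32,18],[34,11],[37,0]]
[[16,18],[17,11],[20,12],[30,11],[32,18],[34,11],[37,0]]
[[16,18],[17,11],[20,12],[30,11],[32,18],[34,11],[37,0]]
[[16,18],[17,11],[20,12],[30,11],[32,18],[34,11],[37,0]]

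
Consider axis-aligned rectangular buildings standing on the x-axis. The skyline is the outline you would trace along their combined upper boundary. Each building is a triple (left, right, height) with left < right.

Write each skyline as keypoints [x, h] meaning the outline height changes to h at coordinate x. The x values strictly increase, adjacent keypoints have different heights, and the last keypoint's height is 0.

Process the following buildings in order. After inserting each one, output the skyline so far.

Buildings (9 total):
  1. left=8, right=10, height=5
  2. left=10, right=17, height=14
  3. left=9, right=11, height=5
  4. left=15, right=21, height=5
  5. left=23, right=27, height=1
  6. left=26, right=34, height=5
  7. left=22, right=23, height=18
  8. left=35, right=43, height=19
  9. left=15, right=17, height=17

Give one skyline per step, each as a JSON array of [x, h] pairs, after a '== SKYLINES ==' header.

== SKYLINES ==
[[8,5],[10,0]]
[[8,5],[10,14],[17,0]]
[[8,5],[10,14],[17,0]]
[[8,5],[10,14],[17,5],[21,0]]
[[8,5],[10,14],[17,5],[21,0],[23,1],[27,0]]
[[8,5],[10,14],[17,5],[21,0],[23,1],[26,5],[34,0]]
[[8,5],[10,14],[17,5],[21,0],[22,18],[23,1],[26,5],[34,0]]
[[8,5],[10,14],[17,5],[21,0],[22,18],[23,1],[26,5],[34,0],[35,19],[43,0]]
[[8,5],[10,14],[15,17],[17,5],[21,0],[22,18],[23,1],[26,5],[34,0],[35,19],[43,0]]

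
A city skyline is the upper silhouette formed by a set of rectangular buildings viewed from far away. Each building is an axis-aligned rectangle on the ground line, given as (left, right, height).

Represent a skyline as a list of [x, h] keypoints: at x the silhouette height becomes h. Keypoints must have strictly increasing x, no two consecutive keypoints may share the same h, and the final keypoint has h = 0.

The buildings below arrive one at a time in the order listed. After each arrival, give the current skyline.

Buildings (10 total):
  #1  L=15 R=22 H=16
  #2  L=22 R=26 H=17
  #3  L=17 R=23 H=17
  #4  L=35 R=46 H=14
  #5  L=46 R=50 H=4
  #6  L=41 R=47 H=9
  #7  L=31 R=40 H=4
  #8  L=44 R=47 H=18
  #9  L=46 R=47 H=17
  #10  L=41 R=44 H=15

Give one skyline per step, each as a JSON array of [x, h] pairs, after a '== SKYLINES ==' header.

== SKYLINES ==
[[15,16],[22,0]]
[[15,16],[22,17],[26,0]]
[[15,16],[17,17],[26,0]]
[[15,16],[17,17],[26,0],[35,14],[46,0]]
[[15,16],[17,17],[26,0],[35,14],[46,4],[50,0]]
[[15,16],[17,17],[26,0],[35,14],[46,9],[47,4],[50,0]]
[[15,16],[17,17],[26,0],[31,4],[35,14],[46,9],[47,4],[50,0]]
[[15,16],[17,17],[26,0],[31,4],[35,14],[44,18],[47,4],[50,0]]
[[15,16],[17,17],[26,0],[31,4],[35,14],[44,18],[47,4],[50,0]]
[[15,16],[17,17],[26,0],[31,4],[35,14],[41,15],[44,18],[47,4],[50,0]]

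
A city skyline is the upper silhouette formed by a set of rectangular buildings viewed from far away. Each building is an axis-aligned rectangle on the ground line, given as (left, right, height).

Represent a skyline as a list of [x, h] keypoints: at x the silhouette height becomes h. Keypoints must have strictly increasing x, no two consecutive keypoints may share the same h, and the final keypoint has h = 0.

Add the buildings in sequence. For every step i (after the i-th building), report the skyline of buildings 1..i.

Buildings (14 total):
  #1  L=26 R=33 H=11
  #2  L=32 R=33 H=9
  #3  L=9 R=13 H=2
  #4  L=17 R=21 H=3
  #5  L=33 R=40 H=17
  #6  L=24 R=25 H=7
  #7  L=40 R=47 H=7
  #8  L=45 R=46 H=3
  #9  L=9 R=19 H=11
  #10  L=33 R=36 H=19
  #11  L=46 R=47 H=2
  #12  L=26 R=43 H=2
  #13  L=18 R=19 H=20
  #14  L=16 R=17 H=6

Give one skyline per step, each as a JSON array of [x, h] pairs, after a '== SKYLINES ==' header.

== SKYLINES ==
[[26,11],[33,0]]
[[26,11],[33,0]]
[[9,2],[13,0],[26,11],[33,0]]
[[9,2],[13,0],[17,3],[21,0],[26,11],[33,0]]
[[9,2],[13,0],[17,3],[21,0],[26,11],[33,17],[40,0]]
[[9,2],[13,0],[17,3],[21,0],[24,7],[25,0],[26,11],[33,17],[40,0]]
[[9,2],[13,0],[17,3],[21,0],[24,7],[25,0],[26,11],[33,17],[40,7],[47,0]]
[[9,2],[13,0],[17,3],[21,0],[24,7],[25,0],[26,11],[33,17],[40,7],[47,0]]
[[9,11],[19,3],[21,0],[24,7],[25,0],[26,11],[33,17],[40,7],[47,0]]
[[9,11],[19,3],[21,0],[24,7],[25,0],[26,11],[33,19],[36,17],[40,7],[47,0]]
[[9,11],[19,3],[21,0],[24,7],[25,0],[26,11],[33,19],[36,17],[40,7],[47,0]]
[[9,11],[19,3],[21,0],[24,7],[25,0],[26,11],[33,19],[36,17],[40,7],[47,0]]
[[9,11],[18,20],[19,3],[21,0],[24,7],[25,0],[26,11],[33,19],[36,17],[40,7],[47,0]]
[[9,11],[18,20],[19,3],[21,0],[24,7],[25,0],[26,11],[33,19],[36,17],[40,7],[47,0]]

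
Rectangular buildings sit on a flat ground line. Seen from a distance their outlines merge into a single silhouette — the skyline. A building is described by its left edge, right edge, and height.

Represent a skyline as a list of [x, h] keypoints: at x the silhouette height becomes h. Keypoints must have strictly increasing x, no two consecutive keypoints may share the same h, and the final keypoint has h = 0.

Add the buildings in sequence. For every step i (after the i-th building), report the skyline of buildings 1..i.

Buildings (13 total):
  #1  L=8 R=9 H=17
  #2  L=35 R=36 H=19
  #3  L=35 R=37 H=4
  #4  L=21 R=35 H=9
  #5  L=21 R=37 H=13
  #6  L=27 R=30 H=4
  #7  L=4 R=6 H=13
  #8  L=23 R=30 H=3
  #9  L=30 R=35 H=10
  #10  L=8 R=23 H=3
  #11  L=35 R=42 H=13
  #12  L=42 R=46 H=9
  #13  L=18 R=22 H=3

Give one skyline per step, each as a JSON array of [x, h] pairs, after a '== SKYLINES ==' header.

== SKYLINES ==
[[8,17],[9,0]]
[[8,17],[9,0],[35,19],[36,0]]
[[8,17],[9,0],[35,19],[36,4],[37,0]]
[[8,17],[9,0],[21,9],[35,19],[36,4],[37,0]]
[[8,17],[9,0],[21,13],[35,19],[36,13],[37,0]]
[[8,17],[9,0],[21,13],[35,19],[36,13],[37,0]]
[[4,13],[6,0],[8,17],[9,0],[21,13],[35,19],[36,13],[37,0]]
[[4,13],[6,0],[8,17],[9,0],[21,13],[35,19],[36,13],[37,0]]
[[4,13],[6,0],[8,17],[9,0],[21,13],[35,19],[36,13],[37,0]]
[[4,13],[6,0],[8,17],[9,3],[21,13],[35,19],[36,13],[37,0]]
[[4,13],[6,0],[8,17],[9,3],[21,13],[35,19],[36,13],[42,0]]
[[4,13],[6,0],[8,17],[9,3],[21,13],[35,19],[36,13],[42,9],[46,0]]
[[4,13],[6,0],[8,17],[9,3],[21,13],[35,19],[36,13],[42,9],[46,0]]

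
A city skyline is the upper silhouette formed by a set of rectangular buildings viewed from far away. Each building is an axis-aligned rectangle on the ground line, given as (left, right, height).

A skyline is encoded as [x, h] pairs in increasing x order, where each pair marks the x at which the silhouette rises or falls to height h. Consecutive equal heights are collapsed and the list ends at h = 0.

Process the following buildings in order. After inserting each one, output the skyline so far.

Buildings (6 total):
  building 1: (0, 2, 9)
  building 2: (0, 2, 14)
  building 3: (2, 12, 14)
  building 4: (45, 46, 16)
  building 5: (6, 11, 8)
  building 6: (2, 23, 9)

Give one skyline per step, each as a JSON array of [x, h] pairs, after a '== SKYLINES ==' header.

== SKYLINES ==
[[0,9],[2,0]]
[[0,14],[2,0]]
[[0,14],[12,0]]
[[0,14],[12,0],[45,16],[46,0]]
[[0,14],[12,0],[45,16],[46,0]]
[[0,14],[12,9],[23,0],[45,16],[46,0]]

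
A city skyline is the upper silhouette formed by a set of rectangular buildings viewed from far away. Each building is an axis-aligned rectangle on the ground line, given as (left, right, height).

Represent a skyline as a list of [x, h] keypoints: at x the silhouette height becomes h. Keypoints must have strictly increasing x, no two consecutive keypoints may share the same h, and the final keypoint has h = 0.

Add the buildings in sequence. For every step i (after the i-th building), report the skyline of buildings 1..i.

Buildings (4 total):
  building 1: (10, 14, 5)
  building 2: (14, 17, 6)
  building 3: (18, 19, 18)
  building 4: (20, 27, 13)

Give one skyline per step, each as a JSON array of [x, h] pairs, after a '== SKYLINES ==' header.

== SKYLINES ==
[[10,5],[14,0]]
[[10,5],[14,6],[17,0]]
[[10,5],[14,6],[17,0],[18,18],[19,0]]
[[10,5],[14,6],[17,0],[18,18],[19,0],[20,13],[27,0]]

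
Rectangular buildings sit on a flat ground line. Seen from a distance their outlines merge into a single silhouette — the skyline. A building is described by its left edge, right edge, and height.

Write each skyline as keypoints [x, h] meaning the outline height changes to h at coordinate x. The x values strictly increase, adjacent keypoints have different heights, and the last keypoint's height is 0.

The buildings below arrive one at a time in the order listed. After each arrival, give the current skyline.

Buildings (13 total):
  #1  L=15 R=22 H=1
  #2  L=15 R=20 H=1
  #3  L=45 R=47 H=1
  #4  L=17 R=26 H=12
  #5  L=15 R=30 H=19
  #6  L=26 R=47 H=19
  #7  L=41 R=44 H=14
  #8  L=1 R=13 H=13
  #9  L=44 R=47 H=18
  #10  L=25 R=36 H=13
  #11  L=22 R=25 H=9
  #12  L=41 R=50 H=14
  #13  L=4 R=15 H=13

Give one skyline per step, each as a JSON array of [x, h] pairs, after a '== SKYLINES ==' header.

== SKYLINES ==
[[15,1],[22,0]]
[[15,1],[22,0]]
[[15,1],[22,0],[45,1],[47,0]]
[[15,1],[17,12],[26,0],[45,1],[47,0]]
[[15,19],[30,0],[45,1],[47,0]]
[[15,19],[47,0]]
[[15,19],[47,0]]
[[1,13],[13,0],[15,19],[47,0]]
[[1,13],[13,0],[15,19],[47,0]]
[[1,13],[13,0],[15,19],[47,0]]
[[1,13],[13,0],[15,19],[47,0]]
[[1,13],[13,0],[15,19],[47,14],[50,0]]
[[1,13],[15,19],[47,14],[50,0]]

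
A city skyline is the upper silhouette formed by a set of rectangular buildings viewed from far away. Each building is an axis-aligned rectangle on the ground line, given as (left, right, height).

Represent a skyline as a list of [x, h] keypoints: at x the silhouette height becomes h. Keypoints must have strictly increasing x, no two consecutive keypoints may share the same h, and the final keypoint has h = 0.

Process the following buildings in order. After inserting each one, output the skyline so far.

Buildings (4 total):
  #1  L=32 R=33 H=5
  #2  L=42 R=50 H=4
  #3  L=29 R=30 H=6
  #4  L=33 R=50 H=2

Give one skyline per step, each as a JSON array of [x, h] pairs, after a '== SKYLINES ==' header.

== SKYLINES ==
[[32,5],[33,0]]
[[32,5],[33,0],[42,4],[50,0]]
[[29,6],[30,0],[32,5],[33,0],[42,4],[50,0]]
[[29,6],[30,0],[32,5],[33,2],[42,4],[50,0]]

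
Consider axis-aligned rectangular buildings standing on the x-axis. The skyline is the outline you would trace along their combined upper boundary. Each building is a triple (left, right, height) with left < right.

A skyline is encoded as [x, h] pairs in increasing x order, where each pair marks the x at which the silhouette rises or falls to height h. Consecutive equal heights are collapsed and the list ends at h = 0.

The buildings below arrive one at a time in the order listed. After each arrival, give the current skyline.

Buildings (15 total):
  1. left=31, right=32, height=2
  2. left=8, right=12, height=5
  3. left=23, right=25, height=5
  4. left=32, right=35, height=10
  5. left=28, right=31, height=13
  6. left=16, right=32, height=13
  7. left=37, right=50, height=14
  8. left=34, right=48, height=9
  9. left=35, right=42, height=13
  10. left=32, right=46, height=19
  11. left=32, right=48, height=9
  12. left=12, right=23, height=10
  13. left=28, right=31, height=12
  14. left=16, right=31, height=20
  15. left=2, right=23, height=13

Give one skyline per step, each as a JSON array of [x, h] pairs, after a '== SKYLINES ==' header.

== SKYLINES ==
[[31,2],[32,0]]
[[8,5],[12,0],[31,2],[32,0]]
[[8,5],[12,0],[23,5],[25,0],[31,2],[32,0]]
[[8,5],[12,0],[23,5],[25,0],[31,2],[32,10],[35,0]]
[[8,5],[12,0],[23,5],[25,0],[28,13],[31,2],[32,10],[35,0]]
[[8,5],[12,0],[16,13],[32,10],[35,0]]
[[8,5],[12,0],[16,13],[32,10],[35,0],[37,14],[50,0]]
[[8,5],[12,0],[16,13],[32,10],[35,9],[37,14],[50,0]]
[[8,5],[12,0],[16,13],[32,10],[35,13],[37,14],[50,0]]
[[8,5],[12,0],[16,13],[32,19],[46,14],[50,0]]
[[8,5],[12,0],[16,13],[32,19],[46,14],[50,0]]
[[8,5],[12,10],[16,13],[32,19],[46,14],[50,0]]
[[8,5],[12,10],[16,13],[32,19],[46,14],[50,0]]
[[8,5],[12,10],[16,20],[31,13],[32,19],[46,14],[50,0]]
[[2,13],[16,20],[31,13],[32,19],[46,14],[50,0]]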